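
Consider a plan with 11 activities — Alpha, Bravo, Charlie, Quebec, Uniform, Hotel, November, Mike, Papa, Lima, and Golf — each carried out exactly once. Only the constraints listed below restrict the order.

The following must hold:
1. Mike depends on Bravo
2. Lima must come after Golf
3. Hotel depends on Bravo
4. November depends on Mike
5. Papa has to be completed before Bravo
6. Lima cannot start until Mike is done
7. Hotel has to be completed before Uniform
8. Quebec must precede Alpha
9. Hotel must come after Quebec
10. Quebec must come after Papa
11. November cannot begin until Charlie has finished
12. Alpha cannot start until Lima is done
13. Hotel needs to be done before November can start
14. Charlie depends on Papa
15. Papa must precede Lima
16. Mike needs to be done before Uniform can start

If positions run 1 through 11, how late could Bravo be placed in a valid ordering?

5

Following every chain forward from Bravo, the activities that must come later are Alpha, Uniform, Hotel, November, Mike, Lima — 6 of them.
So at least 6 activities follow Bravo, putting Bravo no later than position 5. That position is achievable by scheduling everything else first.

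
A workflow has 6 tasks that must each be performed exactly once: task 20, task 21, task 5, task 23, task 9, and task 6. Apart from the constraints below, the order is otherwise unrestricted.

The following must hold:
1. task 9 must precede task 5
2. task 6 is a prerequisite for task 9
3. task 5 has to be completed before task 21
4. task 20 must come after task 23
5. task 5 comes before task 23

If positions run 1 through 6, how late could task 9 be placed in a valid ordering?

Following every chain forward from task 9, the tasks that must come later are task 20, task 21, task 5, task 23 — 4 of them.
With 4 mandatory successors out of 6 tasks total, the latest slot for task 9 is 6−4 = 2, and it's reachable by doing all non-successors before task 9.

2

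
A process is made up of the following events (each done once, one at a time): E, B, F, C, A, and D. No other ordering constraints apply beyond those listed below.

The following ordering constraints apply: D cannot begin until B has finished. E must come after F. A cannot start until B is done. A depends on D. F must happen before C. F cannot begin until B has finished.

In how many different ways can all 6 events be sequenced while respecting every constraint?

20

B is the only event with nothing required before it, so every ordering starts there.
Counting all ways to extend the partial order to a total order gives 20.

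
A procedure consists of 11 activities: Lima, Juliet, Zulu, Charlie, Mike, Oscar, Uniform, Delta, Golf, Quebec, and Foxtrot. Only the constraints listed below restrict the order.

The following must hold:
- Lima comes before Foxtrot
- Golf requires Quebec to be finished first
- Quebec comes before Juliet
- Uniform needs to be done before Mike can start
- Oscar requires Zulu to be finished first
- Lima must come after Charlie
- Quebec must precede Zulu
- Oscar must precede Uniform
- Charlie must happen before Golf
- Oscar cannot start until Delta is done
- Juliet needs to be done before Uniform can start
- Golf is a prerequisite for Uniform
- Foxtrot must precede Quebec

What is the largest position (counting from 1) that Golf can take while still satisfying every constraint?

The activities that are forced after Golf, directly or by a chain of constraints, are Mike, Uniform. That's 2 activities.
So at least 2 activities follow Golf, putting Golf no later than position 9. That position is achievable by scheduling everything else first.

9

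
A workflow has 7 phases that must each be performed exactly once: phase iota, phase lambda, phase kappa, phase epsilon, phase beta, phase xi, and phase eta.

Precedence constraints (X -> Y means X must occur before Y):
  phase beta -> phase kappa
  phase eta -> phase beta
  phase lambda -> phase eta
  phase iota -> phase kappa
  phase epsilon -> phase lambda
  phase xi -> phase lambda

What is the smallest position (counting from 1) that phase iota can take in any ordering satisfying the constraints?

1

Phase iota has no prerequisites at all, so it can go in position 1.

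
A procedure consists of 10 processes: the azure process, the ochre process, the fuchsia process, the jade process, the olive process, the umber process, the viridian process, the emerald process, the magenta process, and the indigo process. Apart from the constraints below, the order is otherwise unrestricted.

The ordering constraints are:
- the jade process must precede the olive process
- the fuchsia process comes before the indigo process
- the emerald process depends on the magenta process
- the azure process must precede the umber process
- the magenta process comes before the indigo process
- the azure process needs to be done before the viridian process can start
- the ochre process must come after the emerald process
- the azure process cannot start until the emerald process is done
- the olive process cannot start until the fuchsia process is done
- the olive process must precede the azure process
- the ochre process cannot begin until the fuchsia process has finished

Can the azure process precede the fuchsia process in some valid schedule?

Following the fuchsia process → the olive process → the azure process, the fuchsia process must precede the azure process in every valid ordering.
Hence the azure process can never be scheduled before the fuchsia process.

No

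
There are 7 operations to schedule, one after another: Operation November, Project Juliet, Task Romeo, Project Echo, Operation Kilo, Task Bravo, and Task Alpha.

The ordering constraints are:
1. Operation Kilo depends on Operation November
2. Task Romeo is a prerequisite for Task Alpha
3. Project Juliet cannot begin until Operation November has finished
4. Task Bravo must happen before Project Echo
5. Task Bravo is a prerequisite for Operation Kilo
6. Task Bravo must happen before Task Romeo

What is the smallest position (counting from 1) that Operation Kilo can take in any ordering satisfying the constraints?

Working backwards through the constraints from Operation Kilo, its full set of required predecessors is Operation November, Task Bravo — 2 of them.
So at minimum 2 operations come before Operation Kilo, putting Operation Kilo no earlier than position 3. That position is achievable by scheduling exactly those predecessors first.

3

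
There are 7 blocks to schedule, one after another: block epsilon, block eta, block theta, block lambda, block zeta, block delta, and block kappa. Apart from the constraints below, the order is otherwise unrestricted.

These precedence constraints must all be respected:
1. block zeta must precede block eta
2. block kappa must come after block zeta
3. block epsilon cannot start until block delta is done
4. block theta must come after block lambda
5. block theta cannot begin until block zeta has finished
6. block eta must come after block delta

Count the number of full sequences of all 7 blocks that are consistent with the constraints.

3 blocks have no prerequisites (block lambda, block zeta, block delta), so any of them could come first.
Counting all ways to extend the partial order to a total order gives 298.

298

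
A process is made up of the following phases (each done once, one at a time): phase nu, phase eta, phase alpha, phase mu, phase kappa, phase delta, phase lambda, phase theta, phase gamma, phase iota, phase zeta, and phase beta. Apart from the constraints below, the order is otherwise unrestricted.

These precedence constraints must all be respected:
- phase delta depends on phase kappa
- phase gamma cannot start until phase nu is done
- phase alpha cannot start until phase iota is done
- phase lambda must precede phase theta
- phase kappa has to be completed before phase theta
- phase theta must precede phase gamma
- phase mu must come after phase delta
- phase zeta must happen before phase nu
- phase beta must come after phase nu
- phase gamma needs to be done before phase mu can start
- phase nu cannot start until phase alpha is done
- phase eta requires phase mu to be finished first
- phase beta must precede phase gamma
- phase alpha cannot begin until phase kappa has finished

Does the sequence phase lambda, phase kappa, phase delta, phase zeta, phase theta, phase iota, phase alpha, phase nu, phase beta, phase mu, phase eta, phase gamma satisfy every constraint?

Here phase gamma comes after phase mu.
Since phase gamma is required before phase mu, the ordering is invalid.

No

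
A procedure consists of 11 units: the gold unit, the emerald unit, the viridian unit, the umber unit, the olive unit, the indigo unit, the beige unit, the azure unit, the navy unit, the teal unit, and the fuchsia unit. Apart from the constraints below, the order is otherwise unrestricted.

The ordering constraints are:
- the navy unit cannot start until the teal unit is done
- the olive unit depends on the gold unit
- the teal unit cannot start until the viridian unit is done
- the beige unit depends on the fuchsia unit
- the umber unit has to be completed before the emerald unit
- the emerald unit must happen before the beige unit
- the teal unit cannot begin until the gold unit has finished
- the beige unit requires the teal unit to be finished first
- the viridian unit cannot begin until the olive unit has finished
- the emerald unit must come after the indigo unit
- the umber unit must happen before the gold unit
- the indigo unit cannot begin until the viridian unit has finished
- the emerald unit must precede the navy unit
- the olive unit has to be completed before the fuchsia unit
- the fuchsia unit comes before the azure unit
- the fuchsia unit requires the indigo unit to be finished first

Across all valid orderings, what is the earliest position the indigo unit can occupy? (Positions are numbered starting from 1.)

5

The units that are forced before the indigo unit, directly or transitively, are the gold unit, the viridian unit, the umber unit, the olive unit. That's 4 units.
So at minimum 4 units come before the indigo unit, putting the indigo unit no earlier than position 5. That position is achievable by scheduling exactly those predecessors first.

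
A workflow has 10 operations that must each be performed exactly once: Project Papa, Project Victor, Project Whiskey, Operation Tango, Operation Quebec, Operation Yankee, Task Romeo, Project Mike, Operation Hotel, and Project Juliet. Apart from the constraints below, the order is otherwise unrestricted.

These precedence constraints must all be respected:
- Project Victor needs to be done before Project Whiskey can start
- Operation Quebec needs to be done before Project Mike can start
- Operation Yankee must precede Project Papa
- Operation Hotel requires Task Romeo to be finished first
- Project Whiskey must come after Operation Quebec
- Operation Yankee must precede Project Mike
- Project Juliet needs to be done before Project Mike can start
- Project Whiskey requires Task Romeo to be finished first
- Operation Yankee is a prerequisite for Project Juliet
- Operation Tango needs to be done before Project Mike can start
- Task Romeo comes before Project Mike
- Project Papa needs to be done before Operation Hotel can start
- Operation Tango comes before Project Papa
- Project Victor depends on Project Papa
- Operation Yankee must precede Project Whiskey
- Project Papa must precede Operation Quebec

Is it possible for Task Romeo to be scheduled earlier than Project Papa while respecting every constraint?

Nothing in the constraints forces Project Papa before Task Romeo — there is no chain from Project Papa to Task Romeo.
So a valid ordering placing Task Romeo earlier than Project Papa exists.

Yes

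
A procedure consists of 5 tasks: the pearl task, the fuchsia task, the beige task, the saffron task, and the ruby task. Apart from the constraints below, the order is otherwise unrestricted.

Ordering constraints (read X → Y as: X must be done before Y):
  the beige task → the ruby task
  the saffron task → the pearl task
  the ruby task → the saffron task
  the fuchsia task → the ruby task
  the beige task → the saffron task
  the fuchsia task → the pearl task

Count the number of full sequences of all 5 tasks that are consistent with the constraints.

2

The tasks with no prerequisites are the fuchsia task, the beige task; any of them can be placed first.
Enumerating by repeatedly choosing an available task (one whose prerequisites are all placed) gives 2 distinct complete orderings.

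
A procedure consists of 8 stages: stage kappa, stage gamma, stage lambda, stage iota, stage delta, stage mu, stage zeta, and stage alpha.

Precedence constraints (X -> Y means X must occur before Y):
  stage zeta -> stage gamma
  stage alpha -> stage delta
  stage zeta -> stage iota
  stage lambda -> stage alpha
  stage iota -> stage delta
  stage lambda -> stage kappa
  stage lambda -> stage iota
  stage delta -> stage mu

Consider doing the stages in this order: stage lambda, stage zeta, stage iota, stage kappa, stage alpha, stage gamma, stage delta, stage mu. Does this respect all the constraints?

Every stated constraint is respected: stage zeta sits at position 2, ahead of stage gamma at position 6, and each of the other listed pairs likewise has the predecessor earlier in the sequence.

Yes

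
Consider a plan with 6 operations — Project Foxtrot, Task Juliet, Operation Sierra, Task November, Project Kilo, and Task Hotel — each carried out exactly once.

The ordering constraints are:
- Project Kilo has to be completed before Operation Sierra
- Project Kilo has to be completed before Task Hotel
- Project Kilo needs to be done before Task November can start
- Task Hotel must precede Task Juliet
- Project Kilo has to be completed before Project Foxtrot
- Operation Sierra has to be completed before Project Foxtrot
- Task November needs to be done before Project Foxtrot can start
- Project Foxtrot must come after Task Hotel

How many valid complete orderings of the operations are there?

18

Only Project Kilo has no prerequisites, so it must go first.
Enumerating by repeatedly choosing an available operation (one whose prerequisites are all placed) gives 18 distinct complete orderings.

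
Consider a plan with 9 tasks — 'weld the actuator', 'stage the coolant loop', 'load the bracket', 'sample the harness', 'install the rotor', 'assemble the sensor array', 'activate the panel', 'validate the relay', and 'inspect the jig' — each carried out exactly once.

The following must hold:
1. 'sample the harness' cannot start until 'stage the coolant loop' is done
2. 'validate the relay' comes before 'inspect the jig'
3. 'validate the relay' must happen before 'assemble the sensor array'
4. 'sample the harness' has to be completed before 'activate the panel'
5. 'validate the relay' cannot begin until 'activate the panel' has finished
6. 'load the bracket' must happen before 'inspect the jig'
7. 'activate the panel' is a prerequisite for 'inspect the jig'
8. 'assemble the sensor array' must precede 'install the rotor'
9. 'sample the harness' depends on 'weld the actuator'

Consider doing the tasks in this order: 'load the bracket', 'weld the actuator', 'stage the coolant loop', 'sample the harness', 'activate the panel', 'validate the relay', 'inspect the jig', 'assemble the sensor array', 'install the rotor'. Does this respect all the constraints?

Yes

Every stated constraint is respected: 'load the bracket' sits at position 1, ahead of 'inspect the jig' at position 7, and each of the other listed pairs likewise has the predecessor earlier in the sequence.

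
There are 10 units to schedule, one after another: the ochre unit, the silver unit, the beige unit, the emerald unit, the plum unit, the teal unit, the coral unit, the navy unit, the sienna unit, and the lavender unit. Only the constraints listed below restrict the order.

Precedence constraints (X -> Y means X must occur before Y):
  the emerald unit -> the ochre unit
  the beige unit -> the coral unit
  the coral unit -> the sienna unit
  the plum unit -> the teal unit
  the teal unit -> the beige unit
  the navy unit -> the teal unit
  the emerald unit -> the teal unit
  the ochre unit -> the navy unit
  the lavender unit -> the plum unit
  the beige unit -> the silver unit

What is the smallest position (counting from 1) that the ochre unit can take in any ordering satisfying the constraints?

2

The only unit forced before the ochre unit (directly or transitively) is the emerald unit.
So at minimum 1 unit comes before the ochre unit, putting the ochre unit no earlier than position 2. That position is achievable by scheduling exactly that predecessor first.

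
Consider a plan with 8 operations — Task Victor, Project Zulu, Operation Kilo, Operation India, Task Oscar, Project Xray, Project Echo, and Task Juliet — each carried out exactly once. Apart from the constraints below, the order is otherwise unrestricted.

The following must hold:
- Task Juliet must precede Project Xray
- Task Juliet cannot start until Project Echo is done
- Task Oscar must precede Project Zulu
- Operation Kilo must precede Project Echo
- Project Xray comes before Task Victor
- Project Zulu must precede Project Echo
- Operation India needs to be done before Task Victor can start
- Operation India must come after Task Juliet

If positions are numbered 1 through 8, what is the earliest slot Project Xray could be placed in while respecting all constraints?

6

Every operation that must precede Project Xray has to come before it. Tracing all chains that end at Project Xray, those operations are: Project Zulu, Operation Kilo, Task Oscar, Project Echo, Task Juliet — 5 in total.
With 5 mandatory predecessors, the earliest Project Xray can sit is position 5+1 = 6, and placing just those 5 first achieves it.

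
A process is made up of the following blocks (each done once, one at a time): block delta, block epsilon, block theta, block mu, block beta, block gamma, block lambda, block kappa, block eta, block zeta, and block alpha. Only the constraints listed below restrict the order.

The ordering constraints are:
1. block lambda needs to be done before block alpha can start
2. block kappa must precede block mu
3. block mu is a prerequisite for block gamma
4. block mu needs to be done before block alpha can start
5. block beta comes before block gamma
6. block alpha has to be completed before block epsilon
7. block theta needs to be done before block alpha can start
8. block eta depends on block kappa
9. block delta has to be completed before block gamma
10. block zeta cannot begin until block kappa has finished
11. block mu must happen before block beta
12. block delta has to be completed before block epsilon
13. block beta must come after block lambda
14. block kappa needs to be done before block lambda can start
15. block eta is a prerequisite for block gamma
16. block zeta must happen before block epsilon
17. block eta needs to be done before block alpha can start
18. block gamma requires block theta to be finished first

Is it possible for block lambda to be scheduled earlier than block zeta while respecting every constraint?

Yes

The constraints leave block lambda and block zeta unordered relative to each other; nothing requires block zeta earlier.
So a valid ordering placing block lambda earlier than block zeta exists.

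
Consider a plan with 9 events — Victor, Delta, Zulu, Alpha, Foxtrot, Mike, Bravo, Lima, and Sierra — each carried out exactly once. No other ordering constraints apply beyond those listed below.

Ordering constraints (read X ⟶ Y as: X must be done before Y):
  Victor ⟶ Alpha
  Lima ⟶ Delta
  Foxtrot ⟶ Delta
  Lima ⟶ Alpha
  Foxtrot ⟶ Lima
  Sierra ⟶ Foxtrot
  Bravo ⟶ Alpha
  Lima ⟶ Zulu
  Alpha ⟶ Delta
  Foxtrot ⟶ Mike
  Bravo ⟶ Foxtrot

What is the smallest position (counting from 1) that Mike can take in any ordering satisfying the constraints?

4

Every event that must precede Mike has to come before it. Tracing all chains that end at Mike, those events are: Foxtrot, Bravo, Sierra — 3 in total.
So at minimum 3 events come before Mike, putting Mike no earlier than position 4. That position is achievable by scheduling exactly those predecessors first.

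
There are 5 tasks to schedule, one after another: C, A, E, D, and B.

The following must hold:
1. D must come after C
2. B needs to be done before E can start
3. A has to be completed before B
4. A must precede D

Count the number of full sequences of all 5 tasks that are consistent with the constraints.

9

The tasks with no prerequisites are C, A; any of them can be placed first.
Systematically extending each partial ordering one task at a time and counting, there are 9 complete orderings.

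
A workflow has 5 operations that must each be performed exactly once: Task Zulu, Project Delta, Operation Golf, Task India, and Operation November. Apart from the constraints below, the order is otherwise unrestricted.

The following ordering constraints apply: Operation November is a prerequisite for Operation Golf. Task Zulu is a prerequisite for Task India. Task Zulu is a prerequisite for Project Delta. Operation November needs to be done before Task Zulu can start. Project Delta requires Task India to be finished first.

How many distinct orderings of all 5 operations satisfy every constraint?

Operation November is the only operation with nothing required before it, so every ordering starts there.
Enumerating by repeatedly choosing an available operation (one whose prerequisites are all placed) gives 4 distinct complete orderings.

4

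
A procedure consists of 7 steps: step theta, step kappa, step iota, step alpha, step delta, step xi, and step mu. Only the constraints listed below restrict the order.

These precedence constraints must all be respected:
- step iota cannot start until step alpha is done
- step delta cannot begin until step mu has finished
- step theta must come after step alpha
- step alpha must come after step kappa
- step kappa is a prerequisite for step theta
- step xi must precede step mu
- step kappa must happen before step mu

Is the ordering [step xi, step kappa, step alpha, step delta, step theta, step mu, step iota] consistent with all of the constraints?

In the proposed order, step delta appears before step mu.
But one of the constraints requires step mu before step delta, so this ordering violates it.

No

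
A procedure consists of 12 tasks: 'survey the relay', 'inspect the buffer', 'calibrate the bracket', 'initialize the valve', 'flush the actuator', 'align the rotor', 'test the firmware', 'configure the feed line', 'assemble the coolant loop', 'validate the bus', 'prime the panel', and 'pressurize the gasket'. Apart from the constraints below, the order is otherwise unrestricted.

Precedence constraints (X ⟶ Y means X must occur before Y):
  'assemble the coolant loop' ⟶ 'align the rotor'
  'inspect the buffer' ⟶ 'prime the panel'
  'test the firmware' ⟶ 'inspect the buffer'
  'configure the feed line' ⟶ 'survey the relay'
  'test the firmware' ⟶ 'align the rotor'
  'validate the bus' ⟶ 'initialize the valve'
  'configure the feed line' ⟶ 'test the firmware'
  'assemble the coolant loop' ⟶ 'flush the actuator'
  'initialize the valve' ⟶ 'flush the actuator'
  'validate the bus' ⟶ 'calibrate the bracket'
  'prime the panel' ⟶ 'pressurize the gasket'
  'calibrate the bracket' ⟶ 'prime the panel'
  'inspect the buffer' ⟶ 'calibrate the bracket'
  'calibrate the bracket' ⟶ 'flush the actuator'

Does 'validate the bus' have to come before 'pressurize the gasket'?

There is a constraint chain 'validate the bus' → 'calibrate the bracket' → 'prime the panel' → 'pressurize the gasket'.
That forces 'validate the bus' before 'pressurize the gasket' in every valid schedule.

Yes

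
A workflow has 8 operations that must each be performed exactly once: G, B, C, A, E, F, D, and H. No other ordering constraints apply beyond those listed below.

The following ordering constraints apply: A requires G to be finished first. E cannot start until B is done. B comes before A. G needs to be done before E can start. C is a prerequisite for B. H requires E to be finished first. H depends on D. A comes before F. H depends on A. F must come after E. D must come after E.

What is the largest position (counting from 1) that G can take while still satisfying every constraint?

3

The operations that are forced after G, directly or by a chain of constraints, are A, E, F, D, H. That's 5 operations.
So at least 5 operations follow G, putting G no later than position 3. That position is achievable by scheduling everything else first.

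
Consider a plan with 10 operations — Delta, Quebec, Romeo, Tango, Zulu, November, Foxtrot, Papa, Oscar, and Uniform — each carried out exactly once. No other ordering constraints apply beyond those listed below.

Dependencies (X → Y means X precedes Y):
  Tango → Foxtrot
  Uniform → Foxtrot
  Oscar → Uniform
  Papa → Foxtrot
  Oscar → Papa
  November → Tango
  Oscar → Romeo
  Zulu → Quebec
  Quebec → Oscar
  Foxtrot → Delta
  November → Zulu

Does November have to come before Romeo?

There is a constraint chain November → Zulu → Quebec → Oscar → Romeo.
So November must precede Romeo in any valid ordering.

Yes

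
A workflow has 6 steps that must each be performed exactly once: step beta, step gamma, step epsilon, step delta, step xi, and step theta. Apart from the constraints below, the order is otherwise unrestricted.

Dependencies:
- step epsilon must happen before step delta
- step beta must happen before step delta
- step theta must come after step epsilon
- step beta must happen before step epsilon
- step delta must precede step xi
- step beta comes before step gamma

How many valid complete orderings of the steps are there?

15

Only step beta has no prerequisites, so it must go first.
Counting all ways to extend the partial order to a total order gives 15.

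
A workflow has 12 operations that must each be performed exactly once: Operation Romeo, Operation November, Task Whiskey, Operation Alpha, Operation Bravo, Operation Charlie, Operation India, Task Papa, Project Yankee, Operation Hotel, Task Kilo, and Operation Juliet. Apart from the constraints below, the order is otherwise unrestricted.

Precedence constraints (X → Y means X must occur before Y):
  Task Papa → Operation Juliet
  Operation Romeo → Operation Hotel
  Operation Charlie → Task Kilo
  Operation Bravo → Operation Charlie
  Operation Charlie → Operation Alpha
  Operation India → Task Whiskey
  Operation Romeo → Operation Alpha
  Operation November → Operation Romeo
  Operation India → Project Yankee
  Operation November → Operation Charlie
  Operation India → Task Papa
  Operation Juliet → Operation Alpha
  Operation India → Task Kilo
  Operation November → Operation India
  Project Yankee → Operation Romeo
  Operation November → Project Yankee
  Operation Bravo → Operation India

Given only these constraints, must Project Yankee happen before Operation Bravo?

No

The constraints actually force Operation Bravo before Project Yankee (via Operation Bravo → Operation India → Project Yankee), not the other way around.
So Project Yankee never precedes Operation Bravo.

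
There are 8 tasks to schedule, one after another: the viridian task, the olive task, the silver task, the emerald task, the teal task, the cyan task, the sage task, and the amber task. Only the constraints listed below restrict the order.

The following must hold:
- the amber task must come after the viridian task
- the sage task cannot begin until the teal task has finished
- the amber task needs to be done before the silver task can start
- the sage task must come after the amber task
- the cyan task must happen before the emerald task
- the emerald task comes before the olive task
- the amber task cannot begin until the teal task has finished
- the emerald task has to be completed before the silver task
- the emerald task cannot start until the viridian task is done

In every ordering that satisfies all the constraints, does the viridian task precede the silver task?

Yes

Chaining the stated constraints: the viridian task → the emerald task → the silver task.
Hence the viridian task necessarily comes before the silver task.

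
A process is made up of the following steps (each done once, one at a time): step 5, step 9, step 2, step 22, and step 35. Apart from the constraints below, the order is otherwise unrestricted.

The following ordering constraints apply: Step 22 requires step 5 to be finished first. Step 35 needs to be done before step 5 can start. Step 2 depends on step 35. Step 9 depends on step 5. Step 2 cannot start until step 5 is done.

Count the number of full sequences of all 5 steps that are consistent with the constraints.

Only step 35 has no prerequisites, so it must go first.
Enumerating by repeatedly choosing an available step (one whose prerequisites are all placed) gives 6 distinct complete orderings.

6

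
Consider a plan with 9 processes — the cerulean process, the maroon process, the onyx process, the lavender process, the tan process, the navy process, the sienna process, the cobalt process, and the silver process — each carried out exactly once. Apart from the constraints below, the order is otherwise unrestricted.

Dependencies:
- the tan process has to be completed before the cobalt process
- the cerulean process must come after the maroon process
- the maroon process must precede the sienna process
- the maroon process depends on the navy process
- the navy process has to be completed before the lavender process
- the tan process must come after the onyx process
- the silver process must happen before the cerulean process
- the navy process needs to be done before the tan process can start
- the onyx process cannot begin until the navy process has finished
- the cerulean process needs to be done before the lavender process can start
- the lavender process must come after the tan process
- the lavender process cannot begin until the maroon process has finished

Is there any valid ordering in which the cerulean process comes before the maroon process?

No

There is a dependency chain the maroon process → the cerulean process, so the cerulean process always comes after the maroon process.
So no valid ordering can have the cerulean process before the maroon process.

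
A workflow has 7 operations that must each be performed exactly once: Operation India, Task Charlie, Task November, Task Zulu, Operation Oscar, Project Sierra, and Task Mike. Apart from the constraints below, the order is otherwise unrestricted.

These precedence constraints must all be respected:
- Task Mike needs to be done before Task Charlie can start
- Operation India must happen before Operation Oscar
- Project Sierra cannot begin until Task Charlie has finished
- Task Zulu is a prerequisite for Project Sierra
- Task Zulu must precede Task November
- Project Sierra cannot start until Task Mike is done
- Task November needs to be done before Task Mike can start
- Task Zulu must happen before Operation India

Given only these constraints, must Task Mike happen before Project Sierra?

Tracing the constraints gives a chain: Task Mike → Project Sierra.
So Task Mike must precede Project Sierra in any valid ordering.

Yes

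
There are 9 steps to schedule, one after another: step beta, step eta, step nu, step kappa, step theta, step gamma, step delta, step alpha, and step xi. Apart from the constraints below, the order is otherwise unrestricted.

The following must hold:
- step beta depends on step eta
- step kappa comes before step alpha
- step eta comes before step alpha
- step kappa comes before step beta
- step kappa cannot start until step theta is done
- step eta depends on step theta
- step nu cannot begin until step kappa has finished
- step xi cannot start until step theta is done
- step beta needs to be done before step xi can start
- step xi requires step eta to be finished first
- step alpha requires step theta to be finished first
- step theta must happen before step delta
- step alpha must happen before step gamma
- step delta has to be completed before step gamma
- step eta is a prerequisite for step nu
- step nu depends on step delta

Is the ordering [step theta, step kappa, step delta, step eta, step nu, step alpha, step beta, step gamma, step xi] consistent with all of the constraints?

Checking each listed constraint against this order: for instance, step theta is in position 1 and step xi in position 9, so that constraint holds — and the remaining constraints check out the same way.

Yes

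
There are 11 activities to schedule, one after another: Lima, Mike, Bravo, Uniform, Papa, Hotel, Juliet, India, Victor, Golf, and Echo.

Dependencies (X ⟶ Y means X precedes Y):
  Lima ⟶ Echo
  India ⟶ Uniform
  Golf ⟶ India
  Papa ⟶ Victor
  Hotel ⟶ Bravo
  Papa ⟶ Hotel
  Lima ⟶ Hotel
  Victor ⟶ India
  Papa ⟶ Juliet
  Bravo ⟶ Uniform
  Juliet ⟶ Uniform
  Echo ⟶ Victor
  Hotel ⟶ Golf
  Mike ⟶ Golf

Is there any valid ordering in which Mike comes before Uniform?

Mike is actually forced before Uniform by the constraints, so certainly some valid ordering has Mike first.

Yes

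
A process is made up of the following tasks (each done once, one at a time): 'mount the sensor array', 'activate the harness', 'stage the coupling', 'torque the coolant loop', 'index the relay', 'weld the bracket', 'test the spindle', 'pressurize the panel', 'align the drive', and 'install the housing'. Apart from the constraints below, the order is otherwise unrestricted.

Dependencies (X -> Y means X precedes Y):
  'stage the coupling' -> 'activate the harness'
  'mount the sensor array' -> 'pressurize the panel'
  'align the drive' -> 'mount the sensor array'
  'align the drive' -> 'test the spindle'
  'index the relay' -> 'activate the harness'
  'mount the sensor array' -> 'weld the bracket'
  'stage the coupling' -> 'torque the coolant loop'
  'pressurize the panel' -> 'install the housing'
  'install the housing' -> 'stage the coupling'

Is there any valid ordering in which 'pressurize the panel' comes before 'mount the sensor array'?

Following 'mount the sensor array' → 'pressurize the panel', 'mount the sensor array' must precede 'pressurize the panel' in every valid ordering.
Hence 'pressurize the panel' can never be scheduled before 'mount the sensor array'.

No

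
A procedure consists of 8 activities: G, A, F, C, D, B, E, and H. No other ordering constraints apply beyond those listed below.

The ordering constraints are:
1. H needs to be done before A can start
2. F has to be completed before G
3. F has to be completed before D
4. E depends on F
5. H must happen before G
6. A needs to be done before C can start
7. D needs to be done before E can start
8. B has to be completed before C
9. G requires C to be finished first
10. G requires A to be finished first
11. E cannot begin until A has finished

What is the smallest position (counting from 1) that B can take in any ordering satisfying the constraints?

1

B has no prerequisites at all, so it can go in position 1.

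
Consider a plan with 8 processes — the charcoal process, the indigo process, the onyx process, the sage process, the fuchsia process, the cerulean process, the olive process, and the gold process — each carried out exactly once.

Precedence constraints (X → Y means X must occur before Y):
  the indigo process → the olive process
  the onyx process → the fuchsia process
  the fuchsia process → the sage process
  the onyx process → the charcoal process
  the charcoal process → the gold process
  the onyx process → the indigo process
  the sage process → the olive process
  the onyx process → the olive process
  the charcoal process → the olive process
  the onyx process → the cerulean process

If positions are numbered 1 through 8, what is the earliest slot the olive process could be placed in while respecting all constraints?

6

Working backwards through the constraints from the olive process, its full set of required predecessors is the charcoal process, the indigo process, the onyx process, the sage process, the fuchsia process — 5 of them.
So at minimum 5 processes come before the olive process, putting the olive process no earlier than position 6. That position is achievable by scheduling exactly those predecessors first.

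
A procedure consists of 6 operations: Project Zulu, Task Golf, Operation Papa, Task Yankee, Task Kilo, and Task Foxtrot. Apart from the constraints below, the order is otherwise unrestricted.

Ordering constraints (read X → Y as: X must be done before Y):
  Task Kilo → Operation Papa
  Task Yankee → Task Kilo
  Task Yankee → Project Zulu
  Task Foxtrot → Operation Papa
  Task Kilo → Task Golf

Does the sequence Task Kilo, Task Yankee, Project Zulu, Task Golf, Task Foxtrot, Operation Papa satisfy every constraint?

No

The sequence places Task Kilo ahead of Task Yankee.
Since Task Yankee is required before Task Kilo, the ordering is invalid.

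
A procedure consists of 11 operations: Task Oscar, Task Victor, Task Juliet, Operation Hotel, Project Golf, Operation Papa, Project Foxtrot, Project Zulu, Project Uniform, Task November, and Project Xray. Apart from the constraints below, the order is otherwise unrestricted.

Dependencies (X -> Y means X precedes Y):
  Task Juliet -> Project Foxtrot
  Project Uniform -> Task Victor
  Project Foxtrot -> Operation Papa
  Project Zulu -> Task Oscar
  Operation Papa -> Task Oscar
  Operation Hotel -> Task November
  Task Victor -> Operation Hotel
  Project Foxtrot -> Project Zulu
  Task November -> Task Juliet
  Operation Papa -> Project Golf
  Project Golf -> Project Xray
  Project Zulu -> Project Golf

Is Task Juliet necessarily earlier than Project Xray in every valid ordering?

There is a constraint chain Task Juliet → Project Foxtrot → Operation Papa → Project Golf → Project Xray.
That forces Task Juliet before Project Xray in every valid schedule.

Yes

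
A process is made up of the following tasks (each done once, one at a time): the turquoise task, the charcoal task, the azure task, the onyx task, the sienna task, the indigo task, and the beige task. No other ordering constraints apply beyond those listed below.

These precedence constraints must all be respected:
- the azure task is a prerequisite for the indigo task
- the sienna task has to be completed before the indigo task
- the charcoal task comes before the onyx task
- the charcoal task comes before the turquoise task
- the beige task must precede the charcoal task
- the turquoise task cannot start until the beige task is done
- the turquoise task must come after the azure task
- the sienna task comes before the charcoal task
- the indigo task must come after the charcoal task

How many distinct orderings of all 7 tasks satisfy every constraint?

The tasks with no prerequisites are the azure task, the sienna task, the beige task; any of them can be placed first.
Counting all ways to extend the partial order to a total order gives 52.

52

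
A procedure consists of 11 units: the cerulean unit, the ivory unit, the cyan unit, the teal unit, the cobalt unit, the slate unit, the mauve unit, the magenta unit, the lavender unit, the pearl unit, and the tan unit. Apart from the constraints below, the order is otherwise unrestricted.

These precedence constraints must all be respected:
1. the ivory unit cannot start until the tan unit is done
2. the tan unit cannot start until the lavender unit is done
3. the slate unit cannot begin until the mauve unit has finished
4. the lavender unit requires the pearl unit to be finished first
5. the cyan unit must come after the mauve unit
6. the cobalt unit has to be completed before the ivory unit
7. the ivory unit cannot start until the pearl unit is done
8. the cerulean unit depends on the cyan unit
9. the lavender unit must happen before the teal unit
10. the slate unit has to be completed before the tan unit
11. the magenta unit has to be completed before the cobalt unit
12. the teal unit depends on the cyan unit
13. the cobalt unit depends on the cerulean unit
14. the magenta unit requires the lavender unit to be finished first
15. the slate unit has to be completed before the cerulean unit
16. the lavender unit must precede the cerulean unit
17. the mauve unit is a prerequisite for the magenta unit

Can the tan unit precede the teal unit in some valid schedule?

Yes

Nothing in the constraints forces the teal unit before the tan unit — there is no chain from the teal unit to the tan unit.
That means at least one valid schedule has the tan unit before the teal unit.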